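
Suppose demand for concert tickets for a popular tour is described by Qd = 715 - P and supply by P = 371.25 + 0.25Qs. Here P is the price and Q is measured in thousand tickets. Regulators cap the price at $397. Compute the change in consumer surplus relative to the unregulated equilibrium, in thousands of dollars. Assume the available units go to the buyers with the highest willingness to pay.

-10363

Rearranging supply gives Qs = 4P - 1485. In a free market, 715 - P = 4P - 1485 gives the equilibrium P* = 440, Q* = 275.
The ceiling of 397 is below the equilibrium price 440, so it binds.
At P = 397: Qd = 715 - 397 = 318 and Qs = 4·397 - 1485 = 103.
Consumer surplus without the control is ½ · (715 - 440) · 275 = 37812.5.
With the ceiling, 103 units are sold at 397 (assume they go to the highest-value buyers). The demand price at Q = 103 is 612, so CS = ½ · [(715 - 397) + (612 - 397)] · 103 = 27449.5.
Change in consumer surplus = 27449.5 - 37812.5 = -10363.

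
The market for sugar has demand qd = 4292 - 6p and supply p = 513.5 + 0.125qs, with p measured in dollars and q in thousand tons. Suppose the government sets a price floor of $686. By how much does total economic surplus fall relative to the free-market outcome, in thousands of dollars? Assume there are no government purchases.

38829

Rearranging supply gives qs = 8p - 4108. In a free market, 4292 - 6p = 8p - 4108 gives the equilibrium p* = 600, q* = 692.
The floor of 686 is above the equilibrium price 600, so it binds.
At p = 686: qd = 4292 - 6·686 = 176 and qs = 8·686 - 4108 = 1380.
Quantity traded falls to 176. At q = 176 the demand price is (4292 - 176)/6 = 686 and the supply price is (4108 + 176)/8 = 535.5.
Deadweight loss = ½ · (686 - 535.5) · (692 - 176) = ½ · 150.5 · 516 = 38829.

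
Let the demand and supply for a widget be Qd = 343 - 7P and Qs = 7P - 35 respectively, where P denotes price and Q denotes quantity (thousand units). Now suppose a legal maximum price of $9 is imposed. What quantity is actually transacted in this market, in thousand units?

28

Equilibrium: 343 - 7P = 7P - 35, so 378 = 14P and P* = 27, Q* = 154.
Since 9 < 27, the ceiling is binding.
At P = 9: Qd = 343 - 7·9 = 280 and Qs = 7·9 - 35 = 28.
The quantity actually transacted is the short side, supply: 28.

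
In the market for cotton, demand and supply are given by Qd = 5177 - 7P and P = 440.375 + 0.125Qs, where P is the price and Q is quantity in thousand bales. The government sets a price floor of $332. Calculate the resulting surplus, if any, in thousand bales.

0

Rearranging supply gives Qs = 8P - 3523. Without the control the market clears where 5177 - 7P = 8P - 3523, i.e. P* = 580 and Q* = 1117.
Since 332 is below P* = 580, the floor does not bind and the free-market outcome prevails.
Since the control does not bind, there is no surplus.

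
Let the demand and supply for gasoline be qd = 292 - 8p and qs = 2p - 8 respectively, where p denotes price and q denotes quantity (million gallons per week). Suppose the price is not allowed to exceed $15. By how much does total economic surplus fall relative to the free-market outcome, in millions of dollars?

281.25

Without the control the market clears where 292 - 8p = 2p - 8, i.e. p* = 30 and q* = 52.
Since 15 < 30, the ceiling is binding.
At p = 15: qd = 292 - 8·15 = 172 and qs = 2·15 - 8 = 22.
Quantity traded falls to 22. At q = 22 the demand price is (292 - 22)/8 = 33.75 and the supply price is (8 + 22)/2 = 15.
Deadweight loss = ½ · (33.75 - 15) · (52 - 22) = ½ · 18.75 · 30 = 281.25.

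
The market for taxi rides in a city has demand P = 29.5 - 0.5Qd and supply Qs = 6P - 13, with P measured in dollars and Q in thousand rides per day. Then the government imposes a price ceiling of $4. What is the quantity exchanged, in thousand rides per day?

11

Rearranging demand gives Qd = 59 - 2P. Equilibrium: 59 - 2P = 6P - 13, so 72 = 8P and P* = 9, Q* = 41.
Since 4 < 9, the ceiling is binding.
At P = 4: Qd = 59 - 2·4 = 51 and Qs = 6·4 - 13 = 11.
The quantity actually transacted is the short side, supply: 11.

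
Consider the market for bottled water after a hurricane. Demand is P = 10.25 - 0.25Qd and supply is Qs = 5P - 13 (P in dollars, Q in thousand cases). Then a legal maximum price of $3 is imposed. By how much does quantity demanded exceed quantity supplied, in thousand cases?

Rearranging demand gives Qd = 41 - 4P. Setting quantity demanded equal to quantity supplied, 41 - 4P = 5P - 13, gives P* = 6 and Q* = 17.
Because the ceiling (3) lies below the market-clearing price, it is binding.
At P = 3: Qd = 41 - 4·3 = 29 and Qs = 5·3 - 13 = 2.
Shortage = Qd - Qs = 29 - 2 = 27.

27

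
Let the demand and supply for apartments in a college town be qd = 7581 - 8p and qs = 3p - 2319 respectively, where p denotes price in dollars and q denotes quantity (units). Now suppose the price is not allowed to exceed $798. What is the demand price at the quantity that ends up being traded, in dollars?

938.25

Setting quantity demanded equal to quantity supplied, 7581 - 8p = 3p - 2319, gives p* = 900 and q* = 381.
Because the ceiling (798) lies below the market-clearing price, it is binding.
At p = 798: qd = 7581 - 8·798 = 1197 and qs = 3·798 - 2319 = 75.
Only 75 units reach the market. On the demand curve, the marginal buyer's willingness to pay at q = 75 is (7581 - 75)/8 = 938.25.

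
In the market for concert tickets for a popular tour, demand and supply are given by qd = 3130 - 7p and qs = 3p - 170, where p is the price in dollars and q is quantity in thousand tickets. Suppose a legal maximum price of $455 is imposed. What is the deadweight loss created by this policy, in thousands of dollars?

Setting quantity demanded equal to quantity supplied, 3130 - 7p = 3p - 170, gives p* = 330 and q* = 820.
Since 455 is above p* = 330, the ceiling does not bind and the free-market outcome prevails.
Since the control does not bind, no trades are prevented and deadweight loss is zero.

0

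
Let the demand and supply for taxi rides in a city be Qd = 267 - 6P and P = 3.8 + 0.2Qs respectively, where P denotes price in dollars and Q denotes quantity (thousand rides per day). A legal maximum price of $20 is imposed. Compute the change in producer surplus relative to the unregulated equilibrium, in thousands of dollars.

Rearranging supply gives Qs = 5P - 19. Without the control the market clears where 267 - 6P = 5P - 19, i.e. P* = 26 and Q* = 111.
The ceiling of 20 is below the equilibrium price 26, so it binds.
At P = 20: Qd = 267 - 6·20 = 147 and Qs = 5·20 - 19 = 81.
Producer surplus without the control is ½ · (26 - 3.8) · 111 = 1232.1.
With the ceiling, producers sell 81 units at 20, so PS = ½ · (20 - 3.8) · 81 = 656.1.
Change in producer surplus = 656.1 - 1232.1 = -576.

-576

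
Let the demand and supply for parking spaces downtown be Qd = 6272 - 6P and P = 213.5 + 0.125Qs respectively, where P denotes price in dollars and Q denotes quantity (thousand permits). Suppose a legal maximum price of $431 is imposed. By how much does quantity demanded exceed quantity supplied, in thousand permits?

1946

Rearranging supply gives Qs = 8P - 1708. Equilibrium: 6272 - 6P = 8P - 1708, so 7980 = 14P and P* = 570, Q* = 2852.
Because the ceiling (431) lies below the market-clearing price, it is binding.
At P = 431: Qd = 6272 - 6·431 = 3686 and Qs = 8·431 - 1708 = 1740.
Shortage = Qd - Qs = 3686 - 1740 = 1946.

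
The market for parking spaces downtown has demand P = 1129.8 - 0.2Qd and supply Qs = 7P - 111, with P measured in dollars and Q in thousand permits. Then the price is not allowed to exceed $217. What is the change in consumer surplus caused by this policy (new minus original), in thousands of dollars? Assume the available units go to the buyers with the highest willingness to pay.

31375.9

Rearranging demand gives Qd = 5649 - 5P. Without the control the market clears where 5649 - 5P = 7P - 111, i.e. P* = 480 and Q* = 3249.
Because the ceiling (217) lies below the market-clearing price, it is binding.
At P = 217: Qd = 5649 - 5·217 = 4564 and Qs = 7·217 - 111 = 1408.
Consumer surplus without the control is ½ · (1129.8 - 480) · 3249 = 1055600.1.
With the ceiling, 1408 units are sold at 217 (assume they go to the highest-value buyers). The demand price at Q = 1408 is 848.2, so CS = ½ · [(1129.8 - 217) + (848.2 - 217)] · 1408 = 1086976.
Change in consumer surplus = 1086976 - 1055600.1 = 31375.9.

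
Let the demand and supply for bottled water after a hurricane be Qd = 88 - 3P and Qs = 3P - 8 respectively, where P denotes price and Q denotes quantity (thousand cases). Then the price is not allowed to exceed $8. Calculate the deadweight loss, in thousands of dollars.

192

Equilibrium: 88 - 3P = 3P - 8, so 96 = 6P and P* = 16, Q* = 40.
The ceiling of 8 is below the equilibrium price 16, so it binds.
At P = 8: Qd = 88 - 3·8 = 64 and Qs = 3·8 - 8 = 16.
Quantity traded falls to 16. At Q = 16 the demand price is (88 - 16)/3 = 24 and the supply price is (8 + 16)/3 = 8.
Deadweight loss = ½ · (24 - 8) · (40 - 16) = ½ · 16 · 24 = 192.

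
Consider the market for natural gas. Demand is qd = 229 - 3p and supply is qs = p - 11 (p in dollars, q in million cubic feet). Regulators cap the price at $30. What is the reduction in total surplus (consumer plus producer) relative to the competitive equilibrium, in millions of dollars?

Setting quantity demanded equal to quantity supplied, 229 - 3p = p - 11, gives p* = 60 and q* = 49.
Because the ceiling (30) lies below the market-clearing price, it is binding.
At p = 30: qd = 229 - 3·30 = 139 and qs = 30 - 11 = 19.
Quantity traded falls to 19. At q = 19 the demand price is (229 - 19)/3 = 70 and the supply price is 11 + 19 = 30.
Deadweight loss = ½ · (70 - 30) · (49 - 19) = ½ · 40 · 30 = 600.

600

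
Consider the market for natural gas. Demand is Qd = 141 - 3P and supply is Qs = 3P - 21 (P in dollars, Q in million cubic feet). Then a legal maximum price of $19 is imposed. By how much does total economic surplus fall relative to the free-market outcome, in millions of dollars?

Equilibrium: 141 - 3P = 3P - 21, so 162 = 6P and P* = 27, Q* = 60.
Because the ceiling (19) lies below the market-clearing price, it is binding.
At P = 19: Qd = 141 - 3·19 = 84 and Qs = 3·19 - 21 = 36.
Quantity traded falls to 36. At Q = 36 the demand price is (141 - 36)/3 = 35 and the supply price is (21 + 36)/3 = 19.
Deadweight loss = ½ · (35 - 19) · (60 - 36) = ½ · 16 · 24 = 192.

192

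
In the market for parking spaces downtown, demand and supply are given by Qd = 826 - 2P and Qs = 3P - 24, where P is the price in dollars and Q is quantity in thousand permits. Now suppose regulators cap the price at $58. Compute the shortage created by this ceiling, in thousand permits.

Without the control the market clears where 826 - 2P = 3P - 24, i.e. P* = 170 and Q* = 486.
The ceiling of 58 is below the equilibrium price 170, so it binds.
At P = 58: Qd = 826 - 2·58 = 710 and Qs = 3·58 - 24 = 150.
Shortage = Qd - Qs = 710 - 150 = 560.

560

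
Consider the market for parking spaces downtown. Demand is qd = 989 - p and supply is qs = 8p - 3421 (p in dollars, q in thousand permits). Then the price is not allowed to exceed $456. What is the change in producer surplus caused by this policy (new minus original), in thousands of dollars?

-12342

Equilibrium: 989 - p = 8p - 3421, so 4410 = 9p and p* = 490, q* = 499.
Because the ceiling (456) lies below the market-clearing price, it is binding.
At p = 456: qd = 989 - 456 = 533 and qs = 8·456 - 3421 = 227.
Producer surplus without the control is ½ · (490 - 427.625) · 499 = 15562.5625.
With the ceiling, producers sell 227 units at 456, so PS = ½ · (456 - 427.625) · 227 = 3220.5625.
Change in producer surplus = 3220.5625 - 15562.5625 = -12342.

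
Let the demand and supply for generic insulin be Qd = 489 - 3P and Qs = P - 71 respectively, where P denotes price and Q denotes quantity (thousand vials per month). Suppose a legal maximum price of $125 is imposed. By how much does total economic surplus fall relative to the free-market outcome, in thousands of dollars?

Equilibrium: 489 - 3P = P - 71, so 560 = 4P and P* = 140, Q* = 69.
The ceiling of 125 is below the equilibrium price 140, so it binds.
At P = 125: Qd = 489 - 3·125 = 114 and Qs = 125 - 71 = 54.
Quantity traded falls to 54. At Q = 54 the demand price is (489 - 54)/3 = 145 and the supply price is 71 + 54 = 125.
Deadweight loss = ½ · (145 - 125) · (69 - 54) = ½ · 20 · 15 = 150.

150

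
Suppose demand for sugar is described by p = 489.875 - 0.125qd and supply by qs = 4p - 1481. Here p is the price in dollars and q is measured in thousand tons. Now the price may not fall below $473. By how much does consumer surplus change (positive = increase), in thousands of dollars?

Rearranging demand gives qd = 3919 - 8p. Setting quantity demanded equal to quantity supplied, 3919 - 8p = 4p - 1481, gives p* = 450 and q* = 319.
The floor of 473 is above the equilibrium price 450, so it binds.
At p = 473: qd = 3919 - 8·473 = 135 and qs = 4·473 - 1481 = 411.
Consumer surplus without the control is ½ · (489.875 - 450) · 319 = 6360.0625.
With the floor, consumers buy 135 units at 473, so CS = ½ · (489.875 - 473) · 135 = 1139.0625.
Change in consumer surplus = 1139.0625 - 6360.0625 = -5221.

-5221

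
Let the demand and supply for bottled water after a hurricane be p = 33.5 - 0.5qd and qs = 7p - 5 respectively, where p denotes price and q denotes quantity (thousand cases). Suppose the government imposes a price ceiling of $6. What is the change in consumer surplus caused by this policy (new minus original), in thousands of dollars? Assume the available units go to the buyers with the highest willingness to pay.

Rearranging demand gives qd = 67 - 2p. Setting quantity demanded equal to quantity supplied, 67 - 2p = 7p - 5, gives p* = 8 and q* = 51.
Because the ceiling (6) lies below the market-clearing price, it is binding.
At p = 6: qd = 67 - 2·6 = 55 and qs = 7·6 - 5 = 37.
Consumer surplus without the control is ½ · (33.5 - 8) · 51 = 650.25.
With the ceiling, 37 units are sold at 6 (assume they go to the highest-value buyers). The demand price at q = 37 is 15, so CS = ½ · [(33.5 - 6) + (15 - 6)] · 37 = 675.25.
Change in consumer surplus = 675.25 - 650.25 = 25.

25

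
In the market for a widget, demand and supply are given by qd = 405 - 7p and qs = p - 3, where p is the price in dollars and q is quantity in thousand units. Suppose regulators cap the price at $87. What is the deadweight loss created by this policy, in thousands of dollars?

0

In a free market, 405 - 7p = p - 3 gives the equilibrium p* = 51, q* = 48.
Since 87 is above p* = 51, the ceiling does not bind and the free-market outcome prevails.
Since the control does not bind, no trades are prevented and deadweight loss is zero.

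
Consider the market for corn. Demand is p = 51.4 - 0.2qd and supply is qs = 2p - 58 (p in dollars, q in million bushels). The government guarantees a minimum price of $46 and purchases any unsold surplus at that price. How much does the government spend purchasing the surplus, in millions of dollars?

322

Rearranging demand gives qd = 257 - 5p. In a free market, 257 - 5p = 2p - 58 gives the equilibrium p* = 45, q* = 32.
The floor of 46 is above the equilibrium price 45, so it binds.
At p = 46: qd = 257 - 5·46 = 27 and qs = 2·46 - 58 = 34.
Surplus = qs - qd = 7.
Government expenditure = surplus × support price = 7 × 46 = 322.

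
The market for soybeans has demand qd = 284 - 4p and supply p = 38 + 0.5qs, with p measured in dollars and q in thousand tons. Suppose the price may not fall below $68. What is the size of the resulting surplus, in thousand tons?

48

Rearranging supply gives qs = 2p - 76. Equilibrium: 284 - 4p = 2p - 76, so 360 = 6p and p* = 60, q* = 44.
Because the floor (68) lies above the market-clearing price, it is binding.
At p = 68: qd = 284 - 4·68 = 12 and qs = 2·68 - 76 = 60.
Surplus = qs - qd = 60 - 12 = 48.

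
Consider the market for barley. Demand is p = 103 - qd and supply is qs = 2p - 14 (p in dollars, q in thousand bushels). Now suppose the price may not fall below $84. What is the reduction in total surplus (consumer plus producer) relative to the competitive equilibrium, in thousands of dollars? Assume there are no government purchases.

Rearranging demand gives qd = 103 - p. Equilibrium: 103 - p = 2p - 14, so 117 = 3p and p* = 39, q* = 64.
Since 84 > 39, the floor is binding.
At p = 84: qd = 103 - 84 = 19 and qs = 2·84 - 14 = 154.
Quantity traded falls to 19. At q = 19 the demand price is 103 - 19 = 84 and the supply price is (14 + 19)/2 = 16.5.
Deadweight loss = ½ · (84 - 16.5) · (64 - 19) = ½ · 67.5 · 45 = 1518.75.

1518.75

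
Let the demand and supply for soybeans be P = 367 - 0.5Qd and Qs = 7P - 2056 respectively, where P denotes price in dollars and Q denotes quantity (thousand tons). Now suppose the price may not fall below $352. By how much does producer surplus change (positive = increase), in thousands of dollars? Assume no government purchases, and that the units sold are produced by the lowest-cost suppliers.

756

Rearranging demand gives Qd = 734 - 2P. Without the control the market clears where 734 - 2P = 7P - 2056, i.e. P* = 310 and Q* = 114.
The floor of 352 is above the equilibrium price 310, so it binds.
At P = 352: Qd = 734 - 2·352 = 30 and Qs = 7·352 - 2056 = 408.
Producer surplus without the control is ½ · (310 - 2056/7) · 114 = 6498/7.
With the floor, 30 units are sold at 352. The supply price at Q = 30 is 298, so PS = ½ · [(352 - 2056/7) + (352 - 298)] · 30 = 11790/7.
Change in producer surplus = 11790/7 - 6498/7 = 756.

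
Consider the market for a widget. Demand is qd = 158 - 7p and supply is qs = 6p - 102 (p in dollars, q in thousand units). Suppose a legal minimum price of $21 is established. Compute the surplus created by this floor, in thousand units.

Equilibrium: 158 - 7p = 6p - 102, so 260 = 13p and p* = 20, q* = 18.
Since 21 > 20, the floor is binding.
At p = 21: qd = 158 - 7·21 = 11 and qs = 6·21 - 102 = 24.
Surplus = qs - qd = 24 - 11 = 13.

13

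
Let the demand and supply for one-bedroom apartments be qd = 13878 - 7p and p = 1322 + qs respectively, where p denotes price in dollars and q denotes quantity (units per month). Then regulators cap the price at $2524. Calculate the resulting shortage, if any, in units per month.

Rearranging supply gives qs = p - 1322. Setting quantity demanded equal to quantity supplied, 13878 - 7p = p - 1322, gives p* = 1900 and q* = 578.
The ceiling of 2524 is above the equilibrium price 1900, so it is not binding; the market clears at p* = 1900, q* = 578.
Since the control does not bind, there is no shortage.

0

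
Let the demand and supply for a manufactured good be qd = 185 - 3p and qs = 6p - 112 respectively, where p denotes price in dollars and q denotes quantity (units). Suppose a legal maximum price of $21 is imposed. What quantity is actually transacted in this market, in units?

14

Setting quantity demanded equal to quantity supplied, 185 - 3p = 6p - 112, gives p* = 33 and q* = 86.
Because the ceiling (21) lies below the market-clearing price, it is binding.
At p = 21: qd = 185 - 3·21 = 122 and qs = 6·21 - 112 = 14.
The quantity actually transacted is the short side, supply: 14.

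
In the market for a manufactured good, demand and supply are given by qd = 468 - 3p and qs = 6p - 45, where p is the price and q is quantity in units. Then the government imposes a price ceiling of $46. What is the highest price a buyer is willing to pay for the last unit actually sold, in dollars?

In a free market, 468 - 3p = 6p - 45 gives the equilibrium p* = 57, q* = 297.
Because the ceiling (46) lies below the market-clearing price, it is binding.
At p = 46: qd = 468 - 3·46 = 330 and qs = 6·46 - 45 = 231.
Only 231 units reach the market. On the demand curve, the marginal buyer's willingness to pay at q = 231 is (468 - 231)/3 = 79.

79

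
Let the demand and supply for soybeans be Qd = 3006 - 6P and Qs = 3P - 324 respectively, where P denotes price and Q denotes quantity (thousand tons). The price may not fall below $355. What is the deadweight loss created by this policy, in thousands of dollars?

In a free market, 3006 - 6P = 3P - 324 gives the equilibrium P* = 370, Q* = 786.
The floor of 355 is below the equilibrium price 370, so it is not binding; the market clears at P* = 370, Q* = 786.
Since the control does not bind, no trades are prevented and deadweight loss is zero.

0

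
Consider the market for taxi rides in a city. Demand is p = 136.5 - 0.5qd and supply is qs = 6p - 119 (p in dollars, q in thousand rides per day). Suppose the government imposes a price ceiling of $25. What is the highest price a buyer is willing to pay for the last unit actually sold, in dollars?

Rearranging demand gives qd = 273 - 2p. Equilibrium: 273 - 2p = 6p - 119, so 392 = 8p and p* = 49, q* = 175.
The ceiling of 25 is below the equilibrium price 49, so it binds.
At p = 25: qd = 273 - 2·25 = 223 and qs = 6·25 - 119 = 31.
Only 31 units reach the market. On the demand curve, the marginal buyer's willingness to pay at q = 31 is (273 - 31)/2 = 121.

121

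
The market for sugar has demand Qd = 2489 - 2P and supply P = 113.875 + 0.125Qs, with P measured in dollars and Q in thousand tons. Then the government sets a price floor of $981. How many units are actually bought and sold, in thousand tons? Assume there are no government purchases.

Rearranging supply gives Qs = 8P - 911. Equilibrium: 2489 - 2P = 8P - 911, so 3400 = 10P and P* = 340, Q* = 1809.
Because the floor (981) lies above the market-clearing price, it is binding.
At P = 981: Qd = 2489 - 2·981 = 527 and Qs = 8·981 - 911 = 6937.
The quantity actually transacted is the short side, demand: 527.

527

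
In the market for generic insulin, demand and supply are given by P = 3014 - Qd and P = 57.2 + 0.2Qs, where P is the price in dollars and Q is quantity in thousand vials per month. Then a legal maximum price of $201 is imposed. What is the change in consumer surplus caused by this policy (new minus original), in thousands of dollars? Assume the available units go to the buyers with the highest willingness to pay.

-1271581.5

Rearranging demand gives Qd = 3014 - P; rearranging supply gives Qs = 5P - 286. Equilibrium: 3014 - P = 5P - 286, so 3300 = 6P and P* = 550, Q* = 2464.
Because the ceiling (201) lies below the market-clearing price, it is binding.
At P = 201: Qd = 3014 - 201 = 2813 and Qs = 5·201 - 286 = 719.
Consumer surplus without the control is ½ · (3014 - 550) · 2464 = 3035648.
With the ceiling, 719 units are sold at 201 (assume they go to the highest-value buyers). The demand price at Q = 719 is 2295, so CS = ½ · [(3014 - 201) + (2295 - 201)] · 719 = 1764066.5.
Change in consumer surplus = 1764066.5 - 3035648 = -1271581.5.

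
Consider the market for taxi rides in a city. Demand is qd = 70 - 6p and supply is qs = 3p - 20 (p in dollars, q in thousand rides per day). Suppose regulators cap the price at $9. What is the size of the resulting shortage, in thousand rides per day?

9

Without the control the market clears where 70 - 6p = 3p - 20, i.e. p* = 10 and q* = 10.
Since 9 < 10, the ceiling is binding.
At p = 9: qd = 70 - 6·9 = 16 and qs = 3·9 - 20 = 7.
Shortage = qd - qs = 16 - 7 = 9.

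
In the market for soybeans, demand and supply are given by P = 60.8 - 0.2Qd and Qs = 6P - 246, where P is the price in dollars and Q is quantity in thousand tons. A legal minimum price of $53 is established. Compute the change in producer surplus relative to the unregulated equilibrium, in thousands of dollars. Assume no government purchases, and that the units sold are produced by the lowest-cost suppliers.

98.25

Rearranging demand gives Qd = 304 - 5P. Setting quantity demanded equal to quantity supplied, 304 - 5P = 6P - 246, gives P* = 50 and Q* = 54.
The floor of 53 is above the equilibrium price 50, so it binds.
At P = 53: Qd = 304 - 5·53 = 39 and Qs = 6·53 - 246 = 72.
Producer surplus without the control is ½ · (50 - 41) · 54 = 243.
With the floor, 39 units are sold at 53. The supply price at Q = 39 is 47.5, so PS = ½ · [(53 - 41) + (53 - 47.5)] · 39 = 341.25.
Change in producer surplus = 341.25 - 243 = 98.25.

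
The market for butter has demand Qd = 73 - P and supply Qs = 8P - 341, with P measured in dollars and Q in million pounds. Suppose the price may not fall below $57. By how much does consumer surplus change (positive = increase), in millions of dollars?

Without the control the market clears where 73 - P = 8P - 341, i.e. P* = 46 and Q* = 27.
The floor of 57 is above the equilibrium price 46, so it binds.
At P = 57: Qd = 73 - 57 = 16 and Qs = 8·57 - 341 = 115.
Consumer surplus without the control is ½ · (73 - 46) · 27 = 364.5.
With the floor, consumers buy 16 units at 57, so CS = ½ · (73 - 57) · 16 = 128.
Change in consumer surplus = 128 - 364.5 = -236.5.

-236.5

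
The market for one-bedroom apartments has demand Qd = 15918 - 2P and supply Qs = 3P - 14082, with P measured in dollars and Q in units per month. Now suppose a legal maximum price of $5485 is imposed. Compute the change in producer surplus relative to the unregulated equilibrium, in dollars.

Equilibrium: 15918 - 2P = 3P - 14082, so 30000 = 5P and P* = 6000, Q* = 3918.
Because the ceiling (5485) lies below the market-clearing price, it is binding.
At P = 5485: Qd = 15918 - 2·5485 = 4948 and Qs = 3·5485 - 14082 = 2373.
Producer surplus without the control is ½ · (6000 - 4694) · 3918 = 2558454.
With the ceiling, producers sell 2373 units at 5485, so PS = ½ · (5485 - 4694) · 2373 = 938521.5.
Change in producer surplus = 938521.5 - 2558454 = -1619932.5.

-1619932.5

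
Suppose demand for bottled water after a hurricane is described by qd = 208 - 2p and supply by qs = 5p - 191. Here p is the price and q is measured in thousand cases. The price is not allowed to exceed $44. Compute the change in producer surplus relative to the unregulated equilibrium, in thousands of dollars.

-799.5

Without the control the market clears where 208 - 2p = 5p - 191, i.e. p* = 57 and q* = 94.
Because the ceiling (44) lies below the market-clearing price, it is binding.
At p = 44: qd = 208 - 2·44 = 120 and qs = 5·44 - 191 = 29.
Producer surplus without the control is ½ · (57 - 38.2) · 94 = 883.6.
With the ceiling, producers sell 29 units at 44, so PS = ½ · (44 - 38.2) · 29 = 84.1.
Change in producer surplus = 84.1 - 883.6 = -799.5.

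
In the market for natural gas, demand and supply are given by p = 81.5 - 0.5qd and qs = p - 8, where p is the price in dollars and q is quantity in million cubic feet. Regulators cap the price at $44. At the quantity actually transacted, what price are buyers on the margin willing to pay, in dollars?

Rearranging demand gives qd = 163 - 2p. Equilibrium: 163 - 2p = p - 8, so 171 = 3p and p* = 57, q* = 49.
Since 44 < 57, the ceiling is binding.
At p = 44: qd = 163 - 2·44 = 75 and qs = 44 - 8 = 36.
Only 36 units reach the market. On the demand curve, the marginal buyer's willingness to pay at q = 36 is (163 - 36)/2 = 63.5.

63.5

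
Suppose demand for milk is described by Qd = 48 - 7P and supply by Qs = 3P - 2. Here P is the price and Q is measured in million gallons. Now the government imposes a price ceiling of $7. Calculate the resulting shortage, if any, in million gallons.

0

Equilibrium: 48 - 7P = 3P - 2, so 50 = 10P and P* = 5, Q* = 13.
The ceiling of 7 is above the equilibrium price 5, so it is not binding; the market clears at P* = 5, Q* = 13.
Since the control does not bind, there is no shortage.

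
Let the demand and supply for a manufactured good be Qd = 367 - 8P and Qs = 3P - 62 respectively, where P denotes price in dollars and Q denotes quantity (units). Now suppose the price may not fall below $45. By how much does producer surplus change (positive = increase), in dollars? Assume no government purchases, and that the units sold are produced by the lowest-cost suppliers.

-342

Without the control the market clears where 367 - 8P = 3P - 62, i.e. P* = 39 and Q* = 55.
The floor of 45 is above the equilibrium price 39, so it binds.
At P = 45: Qd = 367 - 8·45 = 7 and Qs = 3·45 - 62 = 73.
Producer surplus without the control is ½ · (39 - 62/3) · 55 = 3025/6.
With the floor, 7 units are sold at 45. The supply price at Q = 7 is 23, so PS = ½ · [(45 - 62/3) + (45 - 23)] · 7 = 973/6.
Change in producer surplus = 973/6 - 3025/6 = -342.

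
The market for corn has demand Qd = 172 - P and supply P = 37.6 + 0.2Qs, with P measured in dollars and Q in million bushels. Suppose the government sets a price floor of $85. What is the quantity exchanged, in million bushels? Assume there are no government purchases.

87

Rearranging supply gives Qs = 5P - 188. Setting quantity demanded equal to quantity supplied, 172 - P = 5P - 188, gives P* = 60 and Q* = 112.
The floor of 85 is above the equilibrium price 60, so it binds.
At P = 85: Qd = 172 - 85 = 87 and Qs = 5·85 - 188 = 237.
The quantity actually transacted is the short side, demand: 87.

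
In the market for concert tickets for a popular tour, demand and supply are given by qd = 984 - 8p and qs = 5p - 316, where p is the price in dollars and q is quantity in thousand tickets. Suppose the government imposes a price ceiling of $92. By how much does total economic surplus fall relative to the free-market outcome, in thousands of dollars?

Equilibrium: 984 - 8p = 5p - 316, so 1300 = 13p and p* = 100, q* = 184.
The ceiling of 92 is below the equilibrium price 100, so it binds.
At p = 92: qd = 984 - 8·92 = 248 and qs = 5·92 - 316 = 144.
Quantity traded falls to 144. At q = 144 the demand price is (984 - 144)/8 = 105 and the supply price is (316 + 144)/5 = 92.
Deadweight loss = ½ · (105 - 92) · (184 - 144) = ½ · 13 · 40 = 260.

260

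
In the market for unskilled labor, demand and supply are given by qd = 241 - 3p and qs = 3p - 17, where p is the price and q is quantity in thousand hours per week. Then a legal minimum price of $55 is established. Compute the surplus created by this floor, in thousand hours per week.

72

Equilibrium: 241 - 3p = 3p - 17, so 258 = 6p and p* = 43, q* = 112.
Because the floor (55) lies above the market-clearing price, it is binding.
At p = 55: qd = 241 - 3·55 = 76 and qs = 3·55 - 17 = 148.
Surplus = qs - qd = 148 - 76 = 72.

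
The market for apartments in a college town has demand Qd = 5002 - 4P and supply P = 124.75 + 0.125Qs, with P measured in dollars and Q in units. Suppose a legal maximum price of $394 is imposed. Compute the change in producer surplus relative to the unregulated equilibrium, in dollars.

Rearranging supply gives Qs = 8P - 998. Without the control the market clears where 5002 - 4P = 8P - 998, i.e. P* = 500 and Q* = 3002.
Since 394 < 500, the ceiling is binding.
At P = 394: Qd = 5002 - 4·394 = 3426 and Qs = 8·394 - 998 = 2154.
Producer surplus without the control is ½ · (500 - 124.75) · 3002 = 563250.25.
With the ceiling, producers sell 2154 units at 394, so PS = ½ · (394 - 124.75) · 2154 = 289982.25.
Change in producer surplus = 289982.25 - 563250.25 = -273268.

-273268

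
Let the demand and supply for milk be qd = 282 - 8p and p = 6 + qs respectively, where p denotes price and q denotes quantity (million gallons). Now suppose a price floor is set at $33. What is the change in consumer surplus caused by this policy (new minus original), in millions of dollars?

Rearranging supply gives qs = p - 6. Without the control the market clears where 282 - 8p = p - 6, i.e. p* = 32 and q* = 26.
Since 33 > 32, the floor is binding.
At p = 33: qd = 282 - 8·33 = 18 and qs = 33 - 6 = 27.
Consumer surplus without the control is ½ · (35.25 - 32) · 26 = 42.25.
With the floor, consumers buy 18 units at 33, so CS = ½ · (35.25 - 33) · 18 = 20.25.
Change in consumer surplus = 20.25 - 42.25 = -22.

-22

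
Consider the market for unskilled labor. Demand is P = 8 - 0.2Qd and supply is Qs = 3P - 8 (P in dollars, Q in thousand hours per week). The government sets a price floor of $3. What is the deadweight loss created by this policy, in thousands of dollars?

0

Rearranging demand gives Qd = 40 - 5P. Setting quantity demanded equal to quantity supplied, 40 - 5P = 3P - 8, gives P* = 6 and Q* = 10.
The floor of 3 is below the equilibrium price 6, so it is not binding; the market clears at P* = 6, Q* = 10.
Since the control does not bind, no trades are prevented and deadweight loss is zero.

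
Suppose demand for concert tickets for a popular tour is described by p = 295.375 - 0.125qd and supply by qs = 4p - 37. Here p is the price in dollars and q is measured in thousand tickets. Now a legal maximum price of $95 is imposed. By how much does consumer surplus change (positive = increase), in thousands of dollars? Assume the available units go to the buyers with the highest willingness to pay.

24990

Rearranging demand gives qd = 2363 - 8p. Setting quantity demanded equal to quantity supplied, 2363 - 8p = 4p - 37, gives p* = 200 and q* = 763.
Because the ceiling (95) lies below the market-clearing price, it is binding.
At p = 95: qd = 2363 - 8·95 = 1603 and qs = 4·95 - 37 = 343.
Consumer surplus without the control is ½ · (295.375 - 200) · 763 = 36385.5625.
With the ceiling, 343 units are sold at 95 (assume they go to the highest-value buyers). The demand price at q = 343 is 252.5, so CS = ½ · [(295.375 - 95) + (252.5 - 95)] · 343 = 61375.5625.
Change in consumer surplus = 61375.5625 - 36385.5625 = 24990.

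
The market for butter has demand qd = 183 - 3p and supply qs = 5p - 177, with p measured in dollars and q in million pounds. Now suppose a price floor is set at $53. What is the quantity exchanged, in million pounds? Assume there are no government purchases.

24

Setting quantity demanded equal to quantity supplied, 183 - 3p = 5p - 177, gives p* = 45 and q* = 48.
Because the floor (53) lies above the market-clearing price, it is binding.
At p = 53: qd = 183 - 3·53 = 24 and qs = 5·53 - 177 = 88.
The quantity actually transacted is the short side, demand: 24.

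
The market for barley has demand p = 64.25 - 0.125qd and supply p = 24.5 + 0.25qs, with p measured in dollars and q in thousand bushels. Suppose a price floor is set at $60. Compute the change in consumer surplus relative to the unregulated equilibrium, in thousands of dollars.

Rearranging demand gives qd = 514 - 8p; rearranging supply gives qs = 4p - 98. Equilibrium: 514 - 8p = 4p - 98, so 612 = 12p and p* = 51, q* = 106.
Because the floor (60) lies above the market-clearing price, it is binding.
At p = 60: qd = 514 - 8·60 = 34 and qs = 4·60 - 98 = 142.
Consumer surplus without the control is ½ · (64.25 - 51) · 106 = 702.25.
With the floor, consumers buy 34 units at 60, so CS = ½ · (64.25 - 60) · 34 = 72.25.
Change in consumer surplus = 72.25 - 702.25 = -630.

-630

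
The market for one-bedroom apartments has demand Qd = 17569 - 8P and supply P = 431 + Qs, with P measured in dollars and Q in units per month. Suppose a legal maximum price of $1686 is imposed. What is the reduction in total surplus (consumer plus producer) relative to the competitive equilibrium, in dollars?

Rearranging supply gives Qs = P - 431. Equilibrium: 17569 - 8P = P - 431, so 18000 = 9P and P* = 2000, Q* = 1569.
The ceiling of 1686 is below the equilibrium price 2000, so it binds.
At P = 1686: Qd = 17569 - 8·1686 = 4081 and Qs = 1686 - 431 = 1255.
Quantity traded falls to 1255. At Q = 1255 the demand price is (17569 - 1255)/8 = 2039.25 and the supply price is 431 + 1255 = 1686.
Deadweight loss = ½ · (2039.25 - 1686) · (1569 - 1255) = ½ · 353.25 · 314 = 55460.25.

55460.25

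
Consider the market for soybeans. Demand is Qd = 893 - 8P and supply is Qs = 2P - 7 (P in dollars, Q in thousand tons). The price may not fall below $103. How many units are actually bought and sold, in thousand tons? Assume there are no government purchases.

69

Equilibrium: 893 - 8P = 2P - 7, so 900 = 10P and P* = 90, Q* = 173.
Because the floor (103) lies above the market-clearing price, it is binding.
At P = 103: Qd = 893 - 8·103 = 69 and Qs = 2·103 - 7 = 199.
The quantity actually transacted is the short side, demand: 69.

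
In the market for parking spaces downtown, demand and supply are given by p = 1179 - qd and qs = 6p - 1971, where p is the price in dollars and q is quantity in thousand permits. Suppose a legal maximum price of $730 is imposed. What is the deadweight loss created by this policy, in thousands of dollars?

Rearranging demand gives qd = 1179 - p. Without the control the market clears where 1179 - p = 6p - 1971, i.e. p* = 450 and q* = 729.
Since 730 is above p* = 450, the ceiling does not bind and the free-market outcome prevails.
Since the control does not bind, no trades are prevented and deadweight loss is zero.

0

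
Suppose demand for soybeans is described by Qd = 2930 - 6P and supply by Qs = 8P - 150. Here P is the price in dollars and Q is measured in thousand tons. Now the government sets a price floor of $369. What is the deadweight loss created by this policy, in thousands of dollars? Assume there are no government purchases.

116555.25

In a free market, 2930 - 6P = 8P - 150 gives the equilibrium P* = 220, Q* = 1610.
Since 369 > 220, the floor is binding.
At P = 369: Qd = 2930 - 6·369 = 716 and Qs = 8·369 - 150 = 2802.
Quantity traded falls to 716. At Q = 716 the demand price is (2930 - 716)/6 = 369 and the supply price is (150 + 716)/8 = 108.25.
Deadweight loss = ½ · (369 - 108.25) · (1610 - 716) = ½ · 260.75 · 894 = 116555.25.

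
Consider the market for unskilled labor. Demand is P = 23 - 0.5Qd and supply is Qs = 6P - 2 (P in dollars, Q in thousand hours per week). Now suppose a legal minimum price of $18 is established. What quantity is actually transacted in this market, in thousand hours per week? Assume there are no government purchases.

10

Rearranging demand gives Qd = 46 - 2P. Equilibrium: 46 - 2P = 6P - 2, so 48 = 8P and P* = 6, Q* = 34.
Because the floor (18) lies above the market-clearing price, it is binding.
At P = 18: Qd = 46 - 2·18 = 10 and Qs = 6·18 - 2 = 106.
The quantity actually transacted is the short side, demand: 10.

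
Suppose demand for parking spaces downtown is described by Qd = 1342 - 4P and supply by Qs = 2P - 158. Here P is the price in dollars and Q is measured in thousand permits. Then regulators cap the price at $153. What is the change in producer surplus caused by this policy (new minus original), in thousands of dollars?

-23765

Without the control the market clears where 1342 - 4P = 2P - 158, i.e. P* = 250 and Q* = 342.
Because the ceiling (153) lies below the market-clearing price, it is binding.
At P = 153: Qd = 1342 - 4·153 = 730 and Qs = 2·153 - 158 = 148.
Producer surplus without the control is ½ · (250 - 79) · 342 = 29241.
With the ceiling, producers sell 148 units at 153, so PS = ½ · (153 - 79) · 148 = 5476.
Change in producer surplus = 5476 - 29241 = -23765.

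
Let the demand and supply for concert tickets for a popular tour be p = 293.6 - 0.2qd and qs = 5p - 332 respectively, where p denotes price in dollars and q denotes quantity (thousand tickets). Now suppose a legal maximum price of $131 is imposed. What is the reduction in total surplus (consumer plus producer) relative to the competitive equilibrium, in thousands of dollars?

Rearranging demand gives qd = 1468 - 5p. Without the control the market clears where 1468 - 5p = 5p - 332, i.e. p* = 180 and q* = 568.
Since 131 < 180, the ceiling is binding.
At p = 131: qd = 1468 - 5·131 = 813 and qs = 5·131 - 332 = 323.
Quantity traded falls to 323. At q = 323 the demand price is (1468 - 323)/5 = 229 and the supply price is (332 + 323)/5 = 131.
Deadweight loss = ½ · (229 - 131) · (568 - 323) = ½ · 98 · 245 = 12005.

12005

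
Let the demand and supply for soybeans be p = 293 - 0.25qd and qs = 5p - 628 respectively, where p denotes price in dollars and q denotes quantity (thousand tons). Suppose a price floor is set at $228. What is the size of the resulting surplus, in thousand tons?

Rearranging demand gives qd = 1172 - 4p. Setting quantity demanded equal to quantity supplied, 1172 - 4p = 5p - 628, gives p* = 200 and q* = 372.
Since 228 > 200, the floor is binding.
At p = 228: qd = 1172 - 4·228 = 260 and qs = 5·228 - 628 = 512.
Surplus = qs - qd = 512 - 260 = 252.

252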